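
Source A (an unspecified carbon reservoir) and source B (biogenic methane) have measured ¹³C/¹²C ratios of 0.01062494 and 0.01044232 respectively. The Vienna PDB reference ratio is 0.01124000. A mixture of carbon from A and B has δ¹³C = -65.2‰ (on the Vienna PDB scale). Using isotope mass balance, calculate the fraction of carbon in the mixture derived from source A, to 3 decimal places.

δ_A = (0.01062494/0.01124000 − 1)×1000 = (0.945279 − 1)×1000 = -54.721‰
δ_B = (0.01044232/0.01124000 − 1)×1000 = (0.929032 − 1)×1000 = -70.968‰
f_A = (δ_mix − δ_B)/(δ_A − δ_B) = (-65.2 − (-70.968))/(-54.721 − (-70.968))
f_A = 5.768 / 16.247 = 0.3550

0.355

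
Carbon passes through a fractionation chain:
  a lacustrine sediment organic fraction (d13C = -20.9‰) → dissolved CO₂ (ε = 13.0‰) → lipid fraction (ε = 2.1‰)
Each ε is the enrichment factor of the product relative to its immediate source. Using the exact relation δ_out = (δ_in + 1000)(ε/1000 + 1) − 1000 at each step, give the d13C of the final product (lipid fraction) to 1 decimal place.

-6.1‰

step 1: δ = (-20.90 + 1000)·(13.0/1000 + 1) − 1000 = -8.17‰
step 2: δ = (-8.17 + 1000)·(2.1/1000 + 1) − 1000 = -6.09‰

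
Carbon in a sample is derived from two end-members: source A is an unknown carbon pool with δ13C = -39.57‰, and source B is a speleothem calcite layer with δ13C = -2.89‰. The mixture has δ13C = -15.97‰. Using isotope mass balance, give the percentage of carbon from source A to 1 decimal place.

35.7%

δ_mix = f_A·δ_A + (1 − f_A)·δ_B  ⇒  f_A = (δ_mix − δ_B)/(δ_A − δ_B)
f_A = (-15.97 − (-2.89)) / (-39.57 − (-2.89))
f_A = -13.08 / -36.68 = 0.3566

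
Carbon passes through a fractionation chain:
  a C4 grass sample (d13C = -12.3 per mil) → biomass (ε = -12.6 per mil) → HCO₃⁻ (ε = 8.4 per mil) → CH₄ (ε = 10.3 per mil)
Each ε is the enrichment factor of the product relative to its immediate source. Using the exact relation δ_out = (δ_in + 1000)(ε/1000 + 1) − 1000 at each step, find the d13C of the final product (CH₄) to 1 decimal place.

step 1: δ = (-12.30 + 1000)·(-12.6/1000 + 1) − 1000 = -24.75 per mil
step 2: δ = (-24.75 + 1000)·(8.4/1000 + 1) − 1000 = -16.55 per mil
step 3: δ = (-16.55 + 1000)·(10.3/1000 + 1) − 1000 = -6.42 per mil

-6.4 per mil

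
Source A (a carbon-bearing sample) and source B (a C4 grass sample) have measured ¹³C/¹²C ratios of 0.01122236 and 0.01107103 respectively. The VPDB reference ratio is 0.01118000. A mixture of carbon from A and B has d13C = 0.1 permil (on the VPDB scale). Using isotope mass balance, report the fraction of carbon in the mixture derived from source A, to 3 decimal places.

δ_A = (0.01122236/0.01118000 − 1)×1000 = (1.003789 − 1)×1000 = 3.789 permil
δ_B = (0.01107103/0.01118000 − 1)×1000 = (0.990253 − 1)×1000 = -9.747 permil
f_A = (δ_mix − δ_B)/(δ_A − δ_B) = (0.1 − (-9.747))/(3.789 − (-9.747))
f_A = 9.847 / 13.536 = 0.7275

0.727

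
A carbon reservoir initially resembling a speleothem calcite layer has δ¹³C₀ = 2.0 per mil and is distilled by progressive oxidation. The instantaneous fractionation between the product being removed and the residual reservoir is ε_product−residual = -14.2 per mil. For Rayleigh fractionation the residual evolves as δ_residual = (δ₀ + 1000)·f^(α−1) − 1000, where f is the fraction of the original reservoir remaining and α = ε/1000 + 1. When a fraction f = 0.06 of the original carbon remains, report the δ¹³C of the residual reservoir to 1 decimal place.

42.8 per mil

Rayleigh residual: δ_res = (δ₀ + 1000)·f^(α−1) − 1000
α = ε/1000 + 1 = 0.98580, so α − 1 = -0.01420
f^(α−1) = 0.06^(-0.01420) = 1.040759
δ_res = (2.0 + 1000) × 1.040759 − 1000 = 1042.841 − 1000 = 42.84 per mil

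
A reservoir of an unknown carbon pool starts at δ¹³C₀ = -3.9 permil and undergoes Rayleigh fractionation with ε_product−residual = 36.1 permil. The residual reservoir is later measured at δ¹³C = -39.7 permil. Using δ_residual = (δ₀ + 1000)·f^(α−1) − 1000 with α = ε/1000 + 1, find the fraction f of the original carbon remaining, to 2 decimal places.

α − 1 = ε/1000 = 0.0361
(δ_res + 1000)/(δ₀ + 1000) = (-39.7 + 1000)/(-3.9 + 1000) = 960.3/996.1 = 0.964060
f = 0.964060^(1/0.0361) = exp(ln(0.964060)/0.0361) = exp(-0.03660/0.0361)
f = exp(-1.0139) = 0.3628

0.36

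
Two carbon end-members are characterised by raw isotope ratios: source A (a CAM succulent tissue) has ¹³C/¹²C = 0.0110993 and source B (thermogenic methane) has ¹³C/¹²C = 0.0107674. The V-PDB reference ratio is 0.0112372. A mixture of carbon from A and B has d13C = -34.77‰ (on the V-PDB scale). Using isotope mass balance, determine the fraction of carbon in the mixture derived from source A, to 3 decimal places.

δ_A = (0.0110993/0.0112372 − 1)×1000 = (0.987728 − 1)×1000 = -12.272‰
δ_B = (0.0107674/0.0112372 − 1)×1000 = (0.958192 − 1)×1000 = -41.808‰
f_A = (δ_mix − δ_B)/(δ_A − δ_B) = (-34.77 − (-41.808))/(-12.272 − (-41.808))
f_A = 7.038 / 29.536 = 0.2383

0.238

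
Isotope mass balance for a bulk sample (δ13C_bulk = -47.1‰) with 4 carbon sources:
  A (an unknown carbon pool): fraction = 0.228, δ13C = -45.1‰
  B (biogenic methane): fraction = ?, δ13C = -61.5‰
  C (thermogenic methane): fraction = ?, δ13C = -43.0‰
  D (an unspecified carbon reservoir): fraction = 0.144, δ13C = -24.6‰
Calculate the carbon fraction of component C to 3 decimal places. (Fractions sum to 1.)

0.289

Let f_C and f_B be the unknown fractions; fractions sum to 1 so f_C + f_B = 0.628.
Mass balance: Σ fᵢ·δᵢ = δ_bulk ⇒ f_C·(-43.0) + f_B·(-61.5) = -47.1 − (-13.825) = -33.275
Substitute f_B = 0.628 − f_C:
f_C·(-43.0 − -61.5) = -33.275 − 0.628×(-61.5) = 5.347
f_C = 5.347 / 18.5 = 0.2890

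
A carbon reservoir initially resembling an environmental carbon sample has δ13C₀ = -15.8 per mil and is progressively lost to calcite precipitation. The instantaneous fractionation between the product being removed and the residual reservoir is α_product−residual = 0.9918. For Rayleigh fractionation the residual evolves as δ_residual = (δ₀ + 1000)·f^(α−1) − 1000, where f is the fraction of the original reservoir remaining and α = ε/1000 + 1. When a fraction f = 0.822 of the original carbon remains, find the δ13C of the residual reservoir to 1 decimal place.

-14.2 per mil

Rayleigh residual: δ_res = (δ₀ + 1000)·f^(α−1) − 1000
α − 1 = -0.00820
f^(α−1) = 0.822^(-0.00820) = 1.001609
δ_res = (-15.8 + 1000) × 1.001609 − 1000 = 985.783 − 1000 = -14.22 per mil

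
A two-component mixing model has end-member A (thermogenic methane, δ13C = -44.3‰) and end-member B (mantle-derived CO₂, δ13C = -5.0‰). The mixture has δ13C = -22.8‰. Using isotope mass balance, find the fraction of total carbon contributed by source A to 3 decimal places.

0.453

δ_mix = f_A·δ_A + (1 − f_A)·δ_B  ⇒  f_A = (δ_mix − δ_B)/(δ_A − δ_B)
f_A = (-22.8 − (-5.0)) / (-44.3 − (-5.0))
f_A = -17.8 / -39.3 = 0.4529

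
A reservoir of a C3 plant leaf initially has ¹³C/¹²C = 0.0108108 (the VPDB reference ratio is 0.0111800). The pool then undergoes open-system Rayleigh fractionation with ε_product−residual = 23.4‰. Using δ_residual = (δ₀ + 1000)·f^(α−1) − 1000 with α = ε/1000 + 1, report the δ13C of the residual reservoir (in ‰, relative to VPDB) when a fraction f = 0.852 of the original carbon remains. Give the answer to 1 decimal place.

-36.6‰

δ₀ = (0.0108108/0.0111800 − 1)×1000 = (0.966977 − 1)×1000 = -33.023‰
α − 1 = ε/1000 = 0.0234
f^(α−1) = 0.852^(0.0234) = 0.996259
δ_res = (-33.023 + 1000) × 0.996259 − 1000 = 963.359 − 1000 = -36.64‰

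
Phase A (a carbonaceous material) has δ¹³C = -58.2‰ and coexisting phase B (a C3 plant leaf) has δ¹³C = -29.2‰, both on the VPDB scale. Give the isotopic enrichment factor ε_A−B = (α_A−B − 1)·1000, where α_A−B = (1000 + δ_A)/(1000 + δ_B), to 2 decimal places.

-29.87‰

α_A−B = (1000 + -58.2) / (1000 + -29.2) = 941.8 / 970.8 = 0.970128
ε_A−B = (0.970128 − 1) × 1000 = -29.872‰
(The approximation ε ≈ δ_A − δ_B would give -29.0‰.)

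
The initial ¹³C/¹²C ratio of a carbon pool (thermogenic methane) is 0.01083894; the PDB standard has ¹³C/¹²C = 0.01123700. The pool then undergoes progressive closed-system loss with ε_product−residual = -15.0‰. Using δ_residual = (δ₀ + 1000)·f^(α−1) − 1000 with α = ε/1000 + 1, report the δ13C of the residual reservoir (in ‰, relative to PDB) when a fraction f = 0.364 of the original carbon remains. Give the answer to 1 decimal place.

δ₀ = (0.01083894/0.01123700 − 1)×1000 = (0.964576 − 1)×1000 = -35.424‰
α − 1 = ε/1000 = -0.0150
f^(α−1) = 0.364^(-0.0150) = 1.015275
δ_res = (-35.424 + 1000) × 1.015275 − 1000 = 979.309 − 1000 = -20.69‰

-20.7‰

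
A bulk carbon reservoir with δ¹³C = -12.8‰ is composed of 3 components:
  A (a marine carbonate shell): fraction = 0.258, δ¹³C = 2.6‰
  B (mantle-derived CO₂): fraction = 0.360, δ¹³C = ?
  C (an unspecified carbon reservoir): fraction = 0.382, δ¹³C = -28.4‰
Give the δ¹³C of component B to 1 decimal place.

-7.3‰

Isotope mass balance: δ_bulk = Σ fᵢ·δᵢ.
-12.8 = 0.258×(2.6) + 0.360×δ_B + 0.382×(-28.4)
0.360·δ_B = -12.8 − (-10.178) = -2.622
δ_B = -2.622 / 0.360 = -7.28‰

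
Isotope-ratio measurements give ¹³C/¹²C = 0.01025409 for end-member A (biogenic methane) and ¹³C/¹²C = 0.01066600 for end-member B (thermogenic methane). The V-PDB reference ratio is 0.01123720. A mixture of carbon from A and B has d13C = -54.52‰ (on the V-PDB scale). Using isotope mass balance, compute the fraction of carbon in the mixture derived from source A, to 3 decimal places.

0.101

δ_A = (0.01025409/0.01123720 − 1)×1000 = (0.912513 − 1)×1000 = -87.487‰
δ_B = (0.01066600/0.01123720 − 1)×1000 = (0.949169 − 1)×1000 = -50.831‰
f_A = (δ_mix − δ_B)/(δ_A − δ_B) = (-54.52 − (-50.831))/(-87.487 − (-50.831))
f_A = -3.689 / -36.656 = 0.1006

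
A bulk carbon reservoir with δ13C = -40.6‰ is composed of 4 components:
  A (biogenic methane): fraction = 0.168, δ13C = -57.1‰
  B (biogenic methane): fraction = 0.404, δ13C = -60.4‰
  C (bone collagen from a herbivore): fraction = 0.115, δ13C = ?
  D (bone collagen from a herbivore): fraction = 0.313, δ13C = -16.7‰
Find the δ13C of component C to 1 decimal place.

Isotope mass balance: δ_bulk = Σ fᵢ·δᵢ.
-40.6 = 0.168×(-57.1) + 0.404×(-60.4) + 0.115×δ_C + 0.313×(-16.7)
0.115·δ_C = -40.6 − (-39.222) = -1.378
δ_C = -1.378 / 0.115 = -11.99‰

-12.0‰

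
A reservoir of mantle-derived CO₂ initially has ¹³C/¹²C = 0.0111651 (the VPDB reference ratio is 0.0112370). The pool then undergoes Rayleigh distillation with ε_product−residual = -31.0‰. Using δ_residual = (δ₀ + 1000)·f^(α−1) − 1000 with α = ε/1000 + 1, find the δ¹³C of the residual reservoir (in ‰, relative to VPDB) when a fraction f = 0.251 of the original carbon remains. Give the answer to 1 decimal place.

δ₀ = (0.0111651/0.0112370 − 1)×1000 = (0.993601 − 1)×1000 = -6.399‰
α − 1 = ε/1000 = -0.0310
f^(α−1) = 0.251^(-0.0310) = 1.043783
δ_res = (-6.399 + 1000) × 1.043783 − 1000 = 1037.104 − 1000 = 37.10‰

37.1‰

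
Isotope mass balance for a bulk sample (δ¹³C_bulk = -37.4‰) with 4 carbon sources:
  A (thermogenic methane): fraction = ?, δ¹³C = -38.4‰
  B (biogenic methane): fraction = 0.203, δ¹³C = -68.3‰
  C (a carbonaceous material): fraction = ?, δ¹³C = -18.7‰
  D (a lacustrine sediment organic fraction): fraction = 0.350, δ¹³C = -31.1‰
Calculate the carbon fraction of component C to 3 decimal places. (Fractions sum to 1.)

0.229

Let f_C and f_A be the unknown fractions; fractions sum to 1 so f_C + f_A = 0.447.
Mass balance: Σ fᵢ·δᵢ = δ_bulk ⇒ f_C·(-18.7) + f_A·(-38.4) = -37.4 − (-24.750) = -12.650
Substitute f_A = 0.447 − f_C:
f_C·(-18.7 − -38.4) = -12.650 − 0.447×(-38.4) = 4.515
f_C = 4.515 / 19.7 = 0.2292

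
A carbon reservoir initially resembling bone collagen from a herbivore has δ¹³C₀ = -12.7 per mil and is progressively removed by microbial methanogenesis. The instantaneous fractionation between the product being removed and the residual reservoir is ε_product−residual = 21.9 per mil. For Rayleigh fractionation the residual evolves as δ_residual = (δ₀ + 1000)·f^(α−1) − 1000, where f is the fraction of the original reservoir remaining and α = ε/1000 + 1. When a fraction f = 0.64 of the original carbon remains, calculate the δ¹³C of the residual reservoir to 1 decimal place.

Rayleigh residual: δ_res = (δ₀ + 1000)·f^(α−1) − 1000
α = ε/1000 + 1 = 1.02190, so α − 1 = 0.02190
f^(α−1) = 0.64^(0.02190) = 0.990274
δ_res = (-12.7 + 1000) × 0.990274 − 1000 = 977.697 − 1000 = -22.30 per mil

-22.3 per mil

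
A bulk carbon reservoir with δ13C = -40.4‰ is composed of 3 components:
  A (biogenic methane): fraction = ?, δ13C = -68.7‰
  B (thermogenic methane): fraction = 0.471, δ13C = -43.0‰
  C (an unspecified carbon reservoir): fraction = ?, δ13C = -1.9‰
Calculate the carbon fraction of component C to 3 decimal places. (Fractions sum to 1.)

Let f_C and f_A be the unknown fractions; fractions sum to 1 so f_C + f_A = 0.529.
Mass balance: Σ fᵢ·δᵢ = δ_bulk ⇒ f_C·(-1.9) + f_A·(-68.7) = -40.4 − (-20.253) = -20.147
Substitute f_A = 0.529 − f_C:
f_C·(-1.9 − -68.7) = -20.147 − 0.529×(-68.7) = 16.195
f_C = 16.195 / 66.8 = 0.2424

0.242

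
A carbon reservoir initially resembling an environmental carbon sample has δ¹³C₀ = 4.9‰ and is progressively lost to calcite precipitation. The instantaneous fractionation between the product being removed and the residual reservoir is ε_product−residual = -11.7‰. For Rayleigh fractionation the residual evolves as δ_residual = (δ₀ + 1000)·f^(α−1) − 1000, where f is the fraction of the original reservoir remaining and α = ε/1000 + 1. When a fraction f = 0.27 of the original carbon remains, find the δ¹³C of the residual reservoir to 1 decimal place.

20.4‰

Rayleigh residual: δ_res = (δ₀ + 1000)·f^(α−1) − 1000
α = ε/1000 + 1 = 0.98830, so α − 1 = -0.01170
f^(α−1) = 0.27^(-0.01170) = 1.015437
δ_res = (4.9 + 1000) × 1.015437 − 1000 = 1020.413 − 1000 = 20.41‰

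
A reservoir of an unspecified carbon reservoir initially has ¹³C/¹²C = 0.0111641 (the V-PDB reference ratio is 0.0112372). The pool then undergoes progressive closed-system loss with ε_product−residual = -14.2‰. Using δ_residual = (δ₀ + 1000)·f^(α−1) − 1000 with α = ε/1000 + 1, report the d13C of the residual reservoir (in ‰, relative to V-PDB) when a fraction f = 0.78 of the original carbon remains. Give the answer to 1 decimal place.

δ₀ = (0.0111641/0.0112372 − 1)×1000 = (0.993495 − 1)×1000 = -6.505‰
α − 1 = ε/1000 = -0.0142
f^(α−1) = 0.78^(-0.0142) = 1.003534
δ_res = (-6.505 + 1000) × 1.003534 − 1000 = 997.006 − 1000 = -2.99‰

-3.0‰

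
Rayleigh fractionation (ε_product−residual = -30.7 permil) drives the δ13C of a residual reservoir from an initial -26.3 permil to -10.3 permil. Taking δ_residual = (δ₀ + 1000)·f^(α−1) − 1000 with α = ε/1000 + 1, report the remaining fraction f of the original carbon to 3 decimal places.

α − 1 = ε/1000 = -0.0307
(δ_res + 1000)/(δ₀ + 1000) = (-10.3 + 1000)/(-26.3 + 1000) = 989.7/973.7 = 1.016432
f = 1.016432^(1/-0.0307) = exp(ln(1.016432)/-0.0307) = exp(0.01630/-0.0307)
f = exp(-0.5309) = 0.5881

0.588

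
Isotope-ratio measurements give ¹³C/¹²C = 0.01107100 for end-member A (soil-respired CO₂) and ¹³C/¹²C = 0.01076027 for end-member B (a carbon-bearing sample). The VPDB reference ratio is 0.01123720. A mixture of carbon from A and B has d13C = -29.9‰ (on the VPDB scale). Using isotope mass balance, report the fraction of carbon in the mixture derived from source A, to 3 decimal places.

δ_A = (0.01107100/0.01123720 − 1)×1000 = (0.985210 − 1)×1000 = -14.790‰
δ_B = (0.01076027/0.01123720 − 1)×1000 = (0.957558 − 1)×1000 = -42.442‰
f_A = (δ_mix − δ_B)/(δ_A − δ_B) = (-29.9 − (-42.442))/(-14.790 − (-42.442))
f_A = 12.542 / 27.652 = 0.4536

0.454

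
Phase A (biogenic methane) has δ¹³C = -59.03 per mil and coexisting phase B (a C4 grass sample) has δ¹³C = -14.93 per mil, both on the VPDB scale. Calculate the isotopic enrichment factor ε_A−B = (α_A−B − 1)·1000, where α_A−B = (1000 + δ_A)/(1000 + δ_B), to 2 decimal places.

-44.77 per mil

α_A−B = (1000 + -59.03) / (1000 + -14.93) = 940.97 / 985.07 = 0.955232
ε_A−B = (0.955232 − 1) × 1000 = -44.768 per mil
(The approximation ε ≈ δ_A − δ_B would give -44.10 per mil.)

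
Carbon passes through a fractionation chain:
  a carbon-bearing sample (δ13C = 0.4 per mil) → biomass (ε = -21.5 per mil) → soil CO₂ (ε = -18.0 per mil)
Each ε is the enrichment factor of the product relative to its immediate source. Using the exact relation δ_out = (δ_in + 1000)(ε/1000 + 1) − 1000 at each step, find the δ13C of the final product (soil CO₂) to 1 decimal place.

-38.7 per mil

step 1: δ = (0.40 + 1000)·(-21.5/1000 + 1) − 1000 = -21.11 per mil
step 2: δ = (-21.11 + 1000)·(-18.0/1000 + 1) − 1000 = -38.73 per mil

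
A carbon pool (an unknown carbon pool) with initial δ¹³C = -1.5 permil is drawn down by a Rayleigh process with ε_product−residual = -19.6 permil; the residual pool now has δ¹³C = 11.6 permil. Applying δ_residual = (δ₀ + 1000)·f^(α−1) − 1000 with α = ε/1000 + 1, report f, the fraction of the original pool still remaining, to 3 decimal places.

0.514

α − 1 = ε/1000 = -0.0196
(δ_res + 1000)/(δ₀ + 1000) = (11.6 + 1000)/(-1.5 + 1000) = 1011.6/998.5 = 1.013120
f = 1.013120^(1/-0.0196) = exp(ln(1.013120)/-0.0196) = exp(0.01303/-0.0196)
f = exp(-0.6650) = 0.5143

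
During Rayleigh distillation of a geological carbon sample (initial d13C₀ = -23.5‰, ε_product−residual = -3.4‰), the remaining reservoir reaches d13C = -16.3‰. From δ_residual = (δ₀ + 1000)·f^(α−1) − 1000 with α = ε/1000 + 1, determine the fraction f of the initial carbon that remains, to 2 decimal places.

0.12

α − 1 = ε/1000 = -0.0034
(δ_res + 1000)/(δ₀ + 1000) = (-16.3 + 1000)/(-23.5 + 1000) = 983.7/976.5 = 1.007373
f = 1.007373^(1/-0.0034) = exp(ln(1.007373)/-0.0034) = exp(0.00735/-0.0034)
f = exp(-2.1607) = 0.1152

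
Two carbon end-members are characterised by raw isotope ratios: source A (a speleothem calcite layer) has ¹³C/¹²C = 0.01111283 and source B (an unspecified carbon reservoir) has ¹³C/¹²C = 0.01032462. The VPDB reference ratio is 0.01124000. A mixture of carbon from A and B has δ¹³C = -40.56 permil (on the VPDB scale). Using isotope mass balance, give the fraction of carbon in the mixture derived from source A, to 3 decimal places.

0.583

δ_A = (0.01111283/0.01124000 − 1)×1000 = (0.988686 − 1)×1000 = -11.314 permil
δ_B = (0.01032462/0.01124000 − 1)×1000 = (0.918560 − 1)×1000 = -81.440 permil
f_A = (δ_mix − δ_B)/(δ_A − δ_B) = (-40.56 − (-81.440))/(-11.314 − (-81.440))
f_A = 40.880 / 70.125 = 0.5829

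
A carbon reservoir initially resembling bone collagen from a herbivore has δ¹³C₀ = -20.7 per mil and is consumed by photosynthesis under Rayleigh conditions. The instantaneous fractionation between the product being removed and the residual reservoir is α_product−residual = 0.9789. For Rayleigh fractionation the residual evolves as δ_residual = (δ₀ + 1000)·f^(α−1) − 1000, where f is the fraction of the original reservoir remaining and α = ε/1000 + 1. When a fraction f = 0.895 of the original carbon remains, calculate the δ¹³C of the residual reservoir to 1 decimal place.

-18.4 per mil

Rayleigh residual: δ_res = (δ₀ + 1000)·f^(α−1) − 1000
α − 1 = -0.02110
f^(α−1) = 0.895^(-0.02110) = 1.002343
δ_res = (-20.7 + 1000) × 1.002343 − 1000 = 981.595 − 1000 = -18.41 per mil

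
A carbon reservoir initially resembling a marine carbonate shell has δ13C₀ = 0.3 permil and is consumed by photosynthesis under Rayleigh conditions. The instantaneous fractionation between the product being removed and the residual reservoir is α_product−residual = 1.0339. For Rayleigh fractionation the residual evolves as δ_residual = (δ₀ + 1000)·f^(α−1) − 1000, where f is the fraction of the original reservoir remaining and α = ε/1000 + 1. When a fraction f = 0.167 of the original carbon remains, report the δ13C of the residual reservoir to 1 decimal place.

-58.6 permil

Rayleigh residual: δ_res = (δ₀ + 1000)·f^(α−1) − 1000
α − 1 = 0.03390
f^(α−1) = 0.167^(0.03390) = 0.941131
δ_res = (0.3 + 1000) × 0.941131 − 1000 = 941.413 − 1000 = -58.59 permil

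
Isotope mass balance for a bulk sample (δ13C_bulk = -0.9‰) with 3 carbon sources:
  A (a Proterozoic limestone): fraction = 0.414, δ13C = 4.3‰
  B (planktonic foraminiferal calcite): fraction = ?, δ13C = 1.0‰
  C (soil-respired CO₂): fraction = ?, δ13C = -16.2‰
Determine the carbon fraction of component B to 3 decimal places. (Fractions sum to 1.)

Let f_B and f_C be the unknown fractions; fractions sum to 1 so f_B + f_C = 0.586.
Mass balance: Σ fᵢ·δᵢ = δ_bulk ⇒ f_B·(1.0) + f_C·(-16.2) = -0.9 − (1.780) = -2.680
Substitute f_C = 0.586 − f_B:
f_B·(1.0 − -16.2) = -2.680 − 0.586×(-16.2) = 6.813
f_B = 6.813 / 17.2 = 0.3961

0.396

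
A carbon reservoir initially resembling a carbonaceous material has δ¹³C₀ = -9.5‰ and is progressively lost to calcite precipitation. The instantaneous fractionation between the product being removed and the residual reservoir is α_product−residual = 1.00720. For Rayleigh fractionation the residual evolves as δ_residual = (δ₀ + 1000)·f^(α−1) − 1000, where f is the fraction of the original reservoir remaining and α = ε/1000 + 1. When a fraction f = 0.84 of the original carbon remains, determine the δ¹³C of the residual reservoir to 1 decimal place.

Rayleigh residual: δ_res = (δ₀ + 1000)·f^(α−1) − 1000
α − 1 = 0.00720
f^(α−1) = 0.84^(0.00720) = 0.998745
δ_res = (-9.5 + 1000) × 0.998745 − 1000 = 989.257 − 1000 = -10.74‰

-10.7‰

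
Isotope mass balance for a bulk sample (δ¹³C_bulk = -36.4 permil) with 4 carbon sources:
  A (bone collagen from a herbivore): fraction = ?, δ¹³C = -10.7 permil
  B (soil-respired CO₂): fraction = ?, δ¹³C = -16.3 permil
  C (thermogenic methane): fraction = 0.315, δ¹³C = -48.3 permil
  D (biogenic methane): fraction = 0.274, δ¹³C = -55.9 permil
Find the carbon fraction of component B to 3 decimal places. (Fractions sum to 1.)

Let f_B and f_A be the unknown fractions; fractions sum to 1 so f_B + f_A = 0.411.
Mass balance: Σ fᵢ·δᵢ = δ_bulk ⇒ f_B·(-16.3) + f_A·(-10.7) = -36.4 − (-30.531) = -5.869
Substitute f_A = 0.411 − f_B:
f_B·(-16.3 − -10.7) = -5.869 − 0.411×(-10.7) = -1.471
f_B = -1.471 / -5.6 = 0.2627

0.263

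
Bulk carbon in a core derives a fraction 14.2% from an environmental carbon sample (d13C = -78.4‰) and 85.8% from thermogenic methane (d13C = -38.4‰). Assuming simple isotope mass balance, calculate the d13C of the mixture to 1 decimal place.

δ_mix = f_A·δ_A + f_B·δ_B
δ_mix = 0.142 × (-78.4) + 0.858 × (-38.4)
δ_mix = -11.13 + -32.95 = -44.08‰

-44.1‰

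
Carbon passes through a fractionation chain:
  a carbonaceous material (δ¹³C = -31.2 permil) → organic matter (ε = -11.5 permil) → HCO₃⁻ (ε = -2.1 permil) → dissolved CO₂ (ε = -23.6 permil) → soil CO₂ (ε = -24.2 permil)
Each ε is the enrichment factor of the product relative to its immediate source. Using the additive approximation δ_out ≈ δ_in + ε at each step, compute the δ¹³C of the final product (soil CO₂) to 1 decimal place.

-92.6 permil

step 1: δ ≈ -31.2 + (-11.5) = -42.7 permil
step 2: δ ≈ -42.7 + (-2.1) = -44.8 permil
step 3: δ ≈ -44.8 + (-23.6) = -68.4 permil
step 4: δ ≈ -68.4 + (-24.2) = -92.6 permil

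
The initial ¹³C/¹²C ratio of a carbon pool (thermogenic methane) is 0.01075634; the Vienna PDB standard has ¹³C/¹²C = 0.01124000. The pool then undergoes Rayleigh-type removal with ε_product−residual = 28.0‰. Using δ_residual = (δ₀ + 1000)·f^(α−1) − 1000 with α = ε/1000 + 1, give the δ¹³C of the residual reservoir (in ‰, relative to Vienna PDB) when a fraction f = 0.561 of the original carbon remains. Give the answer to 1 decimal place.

δ₀ = (0.01075634/0.01124000 − 1)×1000 = (0.956970 − 1)×1000 = -43.030‰
α − 1 = ε/1000 = 0.0280
f^(α−1) = 0.561^(0.0280) = 0.983945
δ_res = (-43.030 + 1000) × 0.983945 − 1000 = 941.606 − 1000 = -58.39‰

-58.4‰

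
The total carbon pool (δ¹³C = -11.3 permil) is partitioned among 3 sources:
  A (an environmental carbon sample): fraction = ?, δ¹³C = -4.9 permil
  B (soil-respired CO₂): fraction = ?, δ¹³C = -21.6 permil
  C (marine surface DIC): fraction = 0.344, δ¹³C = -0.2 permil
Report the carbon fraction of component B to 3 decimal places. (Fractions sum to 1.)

Let f_B and f_A be the unknown fractions; fractions sum to 1 so f_B + f_A = 0.656.
Mass balance: Σ fᵢ·δᵢ = δ_bulk ⇒ f_B·(-21.6) + f_A·(-4.9) = -11.3 − (-0.069) = -11.231
Substitute f_A = 0.656 − f_B:
f_B·(-21.6 − -4.9) = -11.231 − 0.656×(-4.9) = -8.017
f_B = -8.017 / -16.7 = 0.4800

0.480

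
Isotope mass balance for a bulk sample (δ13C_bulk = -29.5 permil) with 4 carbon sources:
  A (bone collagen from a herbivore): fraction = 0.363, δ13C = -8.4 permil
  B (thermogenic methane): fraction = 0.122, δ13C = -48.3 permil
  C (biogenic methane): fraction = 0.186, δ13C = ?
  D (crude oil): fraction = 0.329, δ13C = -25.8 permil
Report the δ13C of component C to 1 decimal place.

Isotope mass balance: δ_bulk = Σ fᵢ·δᵢ.
-29.5 = 0.363×(-8.4) + 0.122×(-48.3) + 0.186×δ_C + 0.329×(-25.8)
0.186·δ_C = -29.5 − (-17.430) = -12.070
δ_C = -12.070 / 0.186 = -64.89 permil

-64.9 permil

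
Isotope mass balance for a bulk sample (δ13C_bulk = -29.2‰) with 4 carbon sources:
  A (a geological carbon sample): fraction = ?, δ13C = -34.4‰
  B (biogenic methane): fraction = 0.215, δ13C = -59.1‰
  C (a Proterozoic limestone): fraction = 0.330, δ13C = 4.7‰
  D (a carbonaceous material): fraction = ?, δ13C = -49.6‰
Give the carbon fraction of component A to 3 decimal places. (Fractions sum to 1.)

Let f_A and f_D be the unknown fractions; fractions sum to 1 so f_A + f_D = 0.455.
Mass balance: Σ fᵢ·δᵢ = δ_bulk ⇒ f_A·(-34.4) + f_D·(-49.6) = -29.2 − (-11.155) = -18.044
Substitute f_D = 0.455 − f_A:
f_A·(-34.4 − -49.6) = -18.044 − 0.455×(-49.6) = 4.524
f_A = 4.524 / 15.2 = 0.2976

0.298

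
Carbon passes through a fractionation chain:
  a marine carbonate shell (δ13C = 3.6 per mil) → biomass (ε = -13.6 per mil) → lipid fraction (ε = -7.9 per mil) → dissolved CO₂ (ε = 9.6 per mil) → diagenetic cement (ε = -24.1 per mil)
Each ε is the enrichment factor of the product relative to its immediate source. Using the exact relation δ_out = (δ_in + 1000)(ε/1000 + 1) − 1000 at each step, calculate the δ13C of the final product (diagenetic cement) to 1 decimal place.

step 1: δ = (3.60 + 1000)·(-13.6/1000 + 1) − 1000 = -10.05 per mil
step 2: δ = (-10.05 + 1000)·(-7.9/1000 + 1) − 1000 = -17.87 per mil
step 3: δ = (-17.87 + 1000)·(9.6/1000 + 1) − 1000 = -8.44 per mil
step 4: δ = (-8.44 + 1000)·(-24.1/1000 + 1) − 1000 = -32.34 per mil

-32.3 per mil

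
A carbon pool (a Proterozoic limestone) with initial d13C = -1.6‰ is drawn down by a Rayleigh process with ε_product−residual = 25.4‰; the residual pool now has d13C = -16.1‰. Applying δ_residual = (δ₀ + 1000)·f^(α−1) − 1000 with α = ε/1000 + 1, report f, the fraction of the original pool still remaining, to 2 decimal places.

0.56

α − 1 = ε/1000 = 0.0254
(δ_res + 1000)/(δ₀ + 1000) = (-16.1 + 1000)/(-1.6 + 1000) = 983.9/998.4 = 0.985477
f = 0.985477^(1/0.0254) = exp(ln(0.985477)/0.0254) = exp(-0.01463/0.0254)
f = exp(-0.5760) = 0.5622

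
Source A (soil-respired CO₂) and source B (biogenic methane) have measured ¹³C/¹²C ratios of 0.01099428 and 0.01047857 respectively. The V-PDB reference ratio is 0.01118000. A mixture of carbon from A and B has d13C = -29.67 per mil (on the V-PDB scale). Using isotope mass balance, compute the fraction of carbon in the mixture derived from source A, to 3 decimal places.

δ_A = (0.01099428/0.01118000 − 1)×1000 = (0.983388 − 1)×1000 = -16.612 per mil
δ_B = (0.01047857/0.01118000 − 1)×1000 = (0.937260 − 1)×1000 = -62.740 per mil
f_A = (δ_mix − δ_B)/(δ_A − δ_B) = (-29.67 − (-62.740))/(-16.612 − (-62.740))
f_A = 33.070 / 46.128 = 0.7169

0.717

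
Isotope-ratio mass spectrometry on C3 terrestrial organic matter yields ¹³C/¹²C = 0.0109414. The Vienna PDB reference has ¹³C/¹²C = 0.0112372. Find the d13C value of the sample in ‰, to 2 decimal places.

d13C = (R_sample / R_standard − 1) × 1000
R_sample / R_standard = 0.0109414 / 0.0112372 = 0.973677
d13C = (0.973677 − 1) × 1000 = -26.323‰

-26.32‰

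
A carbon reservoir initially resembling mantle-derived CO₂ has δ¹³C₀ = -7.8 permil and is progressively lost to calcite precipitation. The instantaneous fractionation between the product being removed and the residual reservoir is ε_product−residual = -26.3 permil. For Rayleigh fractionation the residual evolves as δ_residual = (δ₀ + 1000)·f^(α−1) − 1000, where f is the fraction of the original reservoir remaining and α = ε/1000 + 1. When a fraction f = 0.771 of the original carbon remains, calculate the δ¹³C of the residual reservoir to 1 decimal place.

Rayleigh residual: δ_res = (δ₀ + 1000)·f^(α−1) − 1000
α = ε/1000 + 1 = 0.97370, so α − 1 = -0.02630
f^(α−1) = 0.771^(-0.02630) = 1.006863
δ_res = (-7.8 + 1000) × 1.006863 − 1000 = 999.010 − 1000 = -0.99 permil

-1.0 permil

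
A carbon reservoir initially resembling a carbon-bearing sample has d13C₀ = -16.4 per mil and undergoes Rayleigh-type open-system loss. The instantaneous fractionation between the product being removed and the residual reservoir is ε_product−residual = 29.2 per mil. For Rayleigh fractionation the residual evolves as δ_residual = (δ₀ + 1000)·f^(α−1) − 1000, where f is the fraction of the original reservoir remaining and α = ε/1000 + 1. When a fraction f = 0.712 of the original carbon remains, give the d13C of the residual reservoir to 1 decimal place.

Rayleigh residual: δ_res = (δ₀ + 1000)·f^(α−1) − 1000
α = ε/1000 + 1 = 1.02920, so α − 1 = 0.02920
f^(α−1) = 0.712^(0.02920) = 0.990130
δ_res = (-16.4 + 1000) × 0.990130 − 1000 = 973.892 − 1000 = -26.11 per mil

-26.1 per mil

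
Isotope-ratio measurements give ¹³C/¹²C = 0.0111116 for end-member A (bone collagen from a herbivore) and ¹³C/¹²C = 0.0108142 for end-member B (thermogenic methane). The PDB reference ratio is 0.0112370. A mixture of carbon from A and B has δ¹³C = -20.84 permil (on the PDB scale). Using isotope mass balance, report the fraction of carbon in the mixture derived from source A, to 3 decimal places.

δ_A = (0.0111116/0.0112370 − 1)×1000 = (0.988840 − 1)×1000 = -11.160 permil
δ_B = (0.0108142/0.0112370 − 1)×1000 = (0.962374 − 1)×1000 = -37.626 permil
f_A = (δ_mix − δ_B)/(δ_A − δ_B) = (-20.84 − (-37.626))/(-11.160 − (-37.626))
f_A = 16.786 / 26.466 = 0.6342

0.634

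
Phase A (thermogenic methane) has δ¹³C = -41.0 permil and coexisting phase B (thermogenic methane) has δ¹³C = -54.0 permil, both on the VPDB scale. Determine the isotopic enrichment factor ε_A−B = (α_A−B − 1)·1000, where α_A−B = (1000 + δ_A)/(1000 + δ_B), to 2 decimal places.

α_A−B = (1000 + -41.0) / (1000 + -54.0) = 959.0 / 946.0 = 1.013742
ε_A−B = (1.013742 − 1) × 1000 = 13.742 permil
(The approximation ε ≈ δ_A − δ_B would give 13.0 permil.)

13.74 permil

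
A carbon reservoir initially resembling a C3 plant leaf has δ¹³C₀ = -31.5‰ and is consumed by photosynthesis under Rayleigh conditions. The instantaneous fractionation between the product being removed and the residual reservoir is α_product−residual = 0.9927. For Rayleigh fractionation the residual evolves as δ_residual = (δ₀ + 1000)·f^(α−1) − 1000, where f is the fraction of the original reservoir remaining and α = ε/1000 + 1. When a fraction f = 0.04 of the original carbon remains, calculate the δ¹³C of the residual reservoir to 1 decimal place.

Rayleigh residual: δ_res = (δ₀ + 1000)·f^(α−1) − 1000
α − 1 = -0.00730
f^(α−1) = 0.04^(-0.00730) = 1.023776
δ_res = (-31.5 + 1000) × 1.023776 − 1000 = 991.527 − 1000 = -8.47‰

-8.5‰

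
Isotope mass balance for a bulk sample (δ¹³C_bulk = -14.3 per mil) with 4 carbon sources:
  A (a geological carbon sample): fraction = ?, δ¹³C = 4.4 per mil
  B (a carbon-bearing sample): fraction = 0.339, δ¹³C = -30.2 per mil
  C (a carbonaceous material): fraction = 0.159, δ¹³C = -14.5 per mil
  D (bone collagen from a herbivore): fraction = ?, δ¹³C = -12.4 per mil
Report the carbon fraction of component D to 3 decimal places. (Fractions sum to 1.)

0.236

Let f_D and f_A be the unknown fractions; fractions sum to 1 so f_D + f_A = 0.502.
Mass balance: Σ fᵢ·δᵢ = δ_bulk ⇒ f_D·(-12.4) + f_A·(4.4) = -14.3 − (-12.543) = -1.757
Substitute f_A = 0.502 − f_D:
f_D·(-12.4 − 4.4) = -1.757 − 0.502×(4.4) = -3.966
f_D = -3.966 / -16.8 = 0.2360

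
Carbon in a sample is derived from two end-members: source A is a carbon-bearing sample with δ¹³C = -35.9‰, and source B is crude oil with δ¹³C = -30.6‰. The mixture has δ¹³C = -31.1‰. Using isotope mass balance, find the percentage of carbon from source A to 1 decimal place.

δ_mix = f_A·δ_A + (1 − f_A)·δ_B  ⇒  f_A = (δ_mix − δ_B)/(δ_A − δ_B)
f_A = (-31.1 − (-30.6)) / (-35.9 − (-30.6))
f_A = -0.5 / -5.3 = 0.0943

9.4%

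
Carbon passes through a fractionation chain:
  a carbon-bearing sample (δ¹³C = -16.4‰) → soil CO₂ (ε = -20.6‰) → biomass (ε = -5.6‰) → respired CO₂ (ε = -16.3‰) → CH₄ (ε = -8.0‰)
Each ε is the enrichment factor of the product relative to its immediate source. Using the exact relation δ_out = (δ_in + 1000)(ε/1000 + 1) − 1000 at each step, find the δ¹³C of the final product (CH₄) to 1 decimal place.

step 1: δ = (-16.40 + 1000)·(-20.6/1000 + 1) − 1000 = -36.66‰
step 2: δ = (-36.66 + 1000)·(-5.6/1000 + 1) − 1000 = -42.06‰
step 3: δ = (-42.06 + 1000)·(-16.3/1000 + 1) − 1000 = -57.67‰
step 4: δ = (-57.67 + 1000)·(-8.0/1000 + 1) − 1000 = -65.21‰

-65.2‰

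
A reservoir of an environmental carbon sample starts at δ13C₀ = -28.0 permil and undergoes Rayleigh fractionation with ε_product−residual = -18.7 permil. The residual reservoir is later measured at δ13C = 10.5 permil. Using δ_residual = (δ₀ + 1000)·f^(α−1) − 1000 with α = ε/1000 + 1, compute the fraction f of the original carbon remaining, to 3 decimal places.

α − 1 = ε/1000 = -0.0187
(δ_res + 1000)/(δ₀ + 1000) = (10.5 + 1000)/(-28.0 + 1000) = 1010.5/972.0 = 1.039609
f = 1.039609^(1/-0.0187) = exp(ln(1.039609)/-0.0187) = exp(0.03884/-0.0187)
f = exp(-2.0773) = 0.1253

0.125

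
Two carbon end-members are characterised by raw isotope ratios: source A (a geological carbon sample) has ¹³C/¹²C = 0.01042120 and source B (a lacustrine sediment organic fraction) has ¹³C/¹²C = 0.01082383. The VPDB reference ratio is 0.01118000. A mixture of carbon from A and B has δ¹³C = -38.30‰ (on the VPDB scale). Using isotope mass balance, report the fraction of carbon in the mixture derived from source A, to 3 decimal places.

0.179

δ_A = (0.01042120/0.01118000 − 1)×1000 = (0.932129 − 1)×1000 = -67.871‰
δ_B = (0.01082383/0.01118000 − 1)×1000 = (0.968142 − 1)×1000 = -31.858‰
f_A = (δ_mix − δ_B)/(δ_A − δ_B) = (-38.30 − (-31.858))/(-67.871 − (-31.858))
f_A = -6.442 / -36.013 = 0.1789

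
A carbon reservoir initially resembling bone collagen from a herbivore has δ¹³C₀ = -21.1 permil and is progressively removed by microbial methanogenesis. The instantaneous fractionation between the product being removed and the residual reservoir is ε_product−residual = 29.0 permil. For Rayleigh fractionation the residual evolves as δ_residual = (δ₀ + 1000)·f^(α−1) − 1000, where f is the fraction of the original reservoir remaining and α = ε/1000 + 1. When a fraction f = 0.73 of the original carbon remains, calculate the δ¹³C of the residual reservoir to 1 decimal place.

Rayleigh residual: δ_res = (δ₀ + 1000)·f^(α−1) − 1000
α = ε/1000 + 1 = 1.02900, so α − 1 = 0.02900
f^(α−1) = 0.73^(0.02900) = 0.990915
δ_res = (-21.1 + 1000) × 0.990915 − 1000 = 970.007 − 1000 = -29.99 permil

-30.0 permil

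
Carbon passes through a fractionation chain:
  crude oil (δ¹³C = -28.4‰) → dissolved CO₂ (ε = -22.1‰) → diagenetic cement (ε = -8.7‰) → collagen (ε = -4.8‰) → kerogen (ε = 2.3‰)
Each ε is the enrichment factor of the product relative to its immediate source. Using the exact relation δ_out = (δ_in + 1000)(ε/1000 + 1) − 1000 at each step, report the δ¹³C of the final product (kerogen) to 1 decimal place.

step 1: δ = (-28.40 + 1000)·(-22.1/1000 + 1) − 1000 = -49.87‰
step 2: δ = (-49.87 + 1000)·(-8.7/1000 + 1) − 1000 = -58.14‰
step 3: δ = (-58.14 + 1000)·(-4.8/1000 + 1) − 1000 = -62.66‰
step 4: δ = (-62.66 + 1000)·(2.3/1000 + 1) − 1000 = -60.50‰

-60.5‰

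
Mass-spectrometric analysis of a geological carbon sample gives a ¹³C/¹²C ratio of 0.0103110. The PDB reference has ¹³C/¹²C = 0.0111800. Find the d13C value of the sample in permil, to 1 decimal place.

-77.7 permil

d13C = (R_sample / R_standard − 1) × 1000
R_sample / R_standard = 0.0103110 / 0.0111800 = 0.922272
d13C = (0.922272 − 1) × 1000 = -77.73 permil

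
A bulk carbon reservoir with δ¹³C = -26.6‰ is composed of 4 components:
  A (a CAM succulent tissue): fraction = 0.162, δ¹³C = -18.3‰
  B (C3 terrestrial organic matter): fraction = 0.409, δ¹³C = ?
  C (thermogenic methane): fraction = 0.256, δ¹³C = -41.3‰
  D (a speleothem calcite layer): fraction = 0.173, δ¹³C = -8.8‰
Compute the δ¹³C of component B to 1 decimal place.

-28.2‰

Isotope mass balance: δ_bulk = Σ fᵢ·δᵢ.
-26.6 = 0.162×(-18.3) + 0.409×δ_B + 0.256×(-41.3) + 0.173×(-8.8)
0.409·δ_B = -26.6 − (-15.060) = -11.540
δ_B = -11.540 / 0.409 = -28.22‰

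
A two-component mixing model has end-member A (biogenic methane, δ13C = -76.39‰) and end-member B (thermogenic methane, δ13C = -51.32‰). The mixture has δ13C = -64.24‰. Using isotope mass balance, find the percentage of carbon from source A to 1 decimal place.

δ_mix = f_A·δ_A + (1 − f_A)·δ_B  ⇒  f_A = (δ_mix − δ_B)/(δ_A − δ_B)
f_A = (-64.24 − (-51.32)) / (-76.39 − (-51.32))
f_A = -12.92 / -25.07 = 0.5154

51.5%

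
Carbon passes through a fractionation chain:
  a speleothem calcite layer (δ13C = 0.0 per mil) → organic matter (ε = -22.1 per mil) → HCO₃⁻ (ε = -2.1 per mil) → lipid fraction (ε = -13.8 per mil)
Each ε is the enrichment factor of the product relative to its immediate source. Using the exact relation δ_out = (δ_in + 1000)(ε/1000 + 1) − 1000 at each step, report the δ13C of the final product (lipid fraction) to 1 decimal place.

step 1: δ = (0.00 + 1000)·(-22.1/1000 + 1) − 1000 = -22.10 per mil
step 2: δ = (-22.10 + 1000)·(-2.1/1000 + 1) − 1000 = -24.15 per mil
step 3: δ = (-24.15 + 1000)·(-13.8/1000 + 1) − 1000 = -37.62 per mil

-37.6 per mil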